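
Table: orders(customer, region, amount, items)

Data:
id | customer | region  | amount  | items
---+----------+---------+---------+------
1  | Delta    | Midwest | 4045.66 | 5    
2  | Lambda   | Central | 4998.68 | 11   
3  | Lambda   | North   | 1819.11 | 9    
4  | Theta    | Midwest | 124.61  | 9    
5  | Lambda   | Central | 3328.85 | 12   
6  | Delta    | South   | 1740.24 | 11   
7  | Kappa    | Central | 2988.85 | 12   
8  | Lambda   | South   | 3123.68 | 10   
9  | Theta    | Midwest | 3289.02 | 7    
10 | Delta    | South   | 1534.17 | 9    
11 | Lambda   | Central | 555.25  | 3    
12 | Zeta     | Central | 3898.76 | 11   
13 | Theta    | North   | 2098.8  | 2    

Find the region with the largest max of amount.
SELECT region, MAX(amount) as val
FROM orders
GROUP BY region
ORDER BY val DESC
LIMIT 1

Result: Central with max(amount) = 4998.68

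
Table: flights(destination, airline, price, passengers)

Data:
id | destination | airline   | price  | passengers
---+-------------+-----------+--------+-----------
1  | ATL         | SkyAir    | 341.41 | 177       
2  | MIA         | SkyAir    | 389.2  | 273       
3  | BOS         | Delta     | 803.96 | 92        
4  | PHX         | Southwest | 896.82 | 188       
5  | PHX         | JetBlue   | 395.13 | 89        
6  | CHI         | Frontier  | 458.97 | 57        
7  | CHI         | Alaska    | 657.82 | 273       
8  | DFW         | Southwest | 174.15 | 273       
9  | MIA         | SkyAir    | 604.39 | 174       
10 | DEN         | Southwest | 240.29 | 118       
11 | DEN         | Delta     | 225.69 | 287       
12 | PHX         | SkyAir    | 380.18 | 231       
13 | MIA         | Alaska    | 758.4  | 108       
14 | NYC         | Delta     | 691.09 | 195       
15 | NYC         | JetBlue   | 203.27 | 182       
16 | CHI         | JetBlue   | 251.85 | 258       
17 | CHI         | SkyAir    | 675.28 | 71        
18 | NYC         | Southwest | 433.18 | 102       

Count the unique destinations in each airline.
SELECT airline, COUNT(DISTINCT destination)
FROM flights
GROUP BY airline

Result:
  Alaska: 2 distinct
  Delta: 3 distinct
  Frontier: 1 distinct
  JetBlue: 3 distinct
  SkyAir: 4 distinct
  Southwest: 4 distinct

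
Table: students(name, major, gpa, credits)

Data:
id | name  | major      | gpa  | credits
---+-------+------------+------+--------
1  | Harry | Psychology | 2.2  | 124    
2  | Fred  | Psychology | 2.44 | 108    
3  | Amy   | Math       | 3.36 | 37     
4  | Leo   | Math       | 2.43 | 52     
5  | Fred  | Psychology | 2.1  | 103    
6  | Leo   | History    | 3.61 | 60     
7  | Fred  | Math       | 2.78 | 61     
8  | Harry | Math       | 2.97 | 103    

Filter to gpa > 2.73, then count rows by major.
SELECT major, COUNT(*)
FROM students
WHERE gpa > 2.73
GROUP BY major

Note: WHERE filters rows before grouping.

Result:
  History: 1
  Math: 3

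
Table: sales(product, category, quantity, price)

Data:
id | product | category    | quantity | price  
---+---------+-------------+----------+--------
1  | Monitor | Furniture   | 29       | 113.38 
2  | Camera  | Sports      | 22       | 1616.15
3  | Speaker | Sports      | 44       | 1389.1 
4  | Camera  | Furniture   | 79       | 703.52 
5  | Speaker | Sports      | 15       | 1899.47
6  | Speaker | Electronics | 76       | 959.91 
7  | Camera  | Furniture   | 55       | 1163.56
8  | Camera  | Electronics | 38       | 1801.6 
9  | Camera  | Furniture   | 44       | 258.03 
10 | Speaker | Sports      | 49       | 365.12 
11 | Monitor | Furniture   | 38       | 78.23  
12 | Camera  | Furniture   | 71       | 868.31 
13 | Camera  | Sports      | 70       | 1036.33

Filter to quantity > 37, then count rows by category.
SELECT category, COUNT(*)
FROM sales
WHERE quantity > 37
GROUP BY category

Note: WHERE filters rows before grouping.

Result:
  Electronics: 2
  Furniture: 5
  Sports: 3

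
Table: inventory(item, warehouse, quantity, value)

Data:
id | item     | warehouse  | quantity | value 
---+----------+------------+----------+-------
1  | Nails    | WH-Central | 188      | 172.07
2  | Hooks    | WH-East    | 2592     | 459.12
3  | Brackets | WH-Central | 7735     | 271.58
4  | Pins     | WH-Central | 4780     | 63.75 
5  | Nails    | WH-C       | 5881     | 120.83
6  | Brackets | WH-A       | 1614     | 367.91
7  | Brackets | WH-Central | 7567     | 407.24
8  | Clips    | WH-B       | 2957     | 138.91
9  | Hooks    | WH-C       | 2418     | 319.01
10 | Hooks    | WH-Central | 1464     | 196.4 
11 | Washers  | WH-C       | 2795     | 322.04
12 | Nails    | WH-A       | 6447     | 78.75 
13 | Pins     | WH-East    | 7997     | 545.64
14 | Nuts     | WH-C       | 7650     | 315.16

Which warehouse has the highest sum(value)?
SELECT warehouse, SUM(value) as val
FROM inventory
GROUP BY warehouse
ORDER BY val DESC
LIMIT 1

Result: WH-Central with sum(value) = 1111.04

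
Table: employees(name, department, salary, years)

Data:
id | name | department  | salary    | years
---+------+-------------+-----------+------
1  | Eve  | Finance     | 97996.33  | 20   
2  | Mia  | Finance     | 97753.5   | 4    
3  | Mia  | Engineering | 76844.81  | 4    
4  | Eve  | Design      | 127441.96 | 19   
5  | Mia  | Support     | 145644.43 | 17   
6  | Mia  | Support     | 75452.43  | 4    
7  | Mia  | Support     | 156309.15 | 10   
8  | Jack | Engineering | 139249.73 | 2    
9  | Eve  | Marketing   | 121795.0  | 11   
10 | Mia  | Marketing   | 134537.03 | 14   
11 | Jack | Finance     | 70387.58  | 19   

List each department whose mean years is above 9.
SELECT department, AVG(years)
FROM employees
GROUP BY department
HAVING AVG(years) > 9

Result:
  Design: avg=19.00
  Finance: avg=14.33
  Marketing: avg=12.50
  Support: avg=10.33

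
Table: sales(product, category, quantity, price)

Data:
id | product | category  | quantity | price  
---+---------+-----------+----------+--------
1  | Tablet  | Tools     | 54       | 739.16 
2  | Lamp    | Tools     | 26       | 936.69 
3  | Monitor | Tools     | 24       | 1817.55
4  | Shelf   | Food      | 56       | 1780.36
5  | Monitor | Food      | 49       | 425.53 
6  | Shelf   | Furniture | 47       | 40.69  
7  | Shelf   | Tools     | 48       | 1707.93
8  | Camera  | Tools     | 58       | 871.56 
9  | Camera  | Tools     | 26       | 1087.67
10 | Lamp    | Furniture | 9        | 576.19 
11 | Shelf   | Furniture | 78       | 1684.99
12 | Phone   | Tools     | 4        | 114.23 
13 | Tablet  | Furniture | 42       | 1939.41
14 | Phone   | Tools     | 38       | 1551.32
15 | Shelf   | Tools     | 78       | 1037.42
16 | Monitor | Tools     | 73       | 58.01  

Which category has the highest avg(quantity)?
SELECT category, AVG(quantity) as val
FROM sales
GROUP BY category
ORDER BY val DESC
LIMIT 1

Result: Food with avg(quantity) = 52.50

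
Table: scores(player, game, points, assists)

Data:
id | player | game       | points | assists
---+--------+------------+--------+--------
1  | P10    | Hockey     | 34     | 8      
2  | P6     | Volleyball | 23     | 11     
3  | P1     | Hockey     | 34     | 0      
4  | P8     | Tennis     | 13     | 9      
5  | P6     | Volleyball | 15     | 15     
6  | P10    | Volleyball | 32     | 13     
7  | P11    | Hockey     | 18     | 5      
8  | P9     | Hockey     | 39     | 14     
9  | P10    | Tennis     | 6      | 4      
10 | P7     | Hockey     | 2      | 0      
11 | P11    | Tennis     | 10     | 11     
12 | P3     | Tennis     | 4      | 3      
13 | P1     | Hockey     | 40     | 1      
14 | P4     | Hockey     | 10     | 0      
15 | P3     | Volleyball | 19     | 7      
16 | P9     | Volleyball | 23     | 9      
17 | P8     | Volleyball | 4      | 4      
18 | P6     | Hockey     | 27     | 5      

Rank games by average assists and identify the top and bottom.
SELECT game, AVG(assists)
FROM scores
GROUP BY game
ORDER BY AVG(assists)

All groups:
  Hockey: 4.13
  Tennis: 6.75
  Volleyball: 9.83

Highest: Volleyball (9.83)
Lowest: Hockey (4.13)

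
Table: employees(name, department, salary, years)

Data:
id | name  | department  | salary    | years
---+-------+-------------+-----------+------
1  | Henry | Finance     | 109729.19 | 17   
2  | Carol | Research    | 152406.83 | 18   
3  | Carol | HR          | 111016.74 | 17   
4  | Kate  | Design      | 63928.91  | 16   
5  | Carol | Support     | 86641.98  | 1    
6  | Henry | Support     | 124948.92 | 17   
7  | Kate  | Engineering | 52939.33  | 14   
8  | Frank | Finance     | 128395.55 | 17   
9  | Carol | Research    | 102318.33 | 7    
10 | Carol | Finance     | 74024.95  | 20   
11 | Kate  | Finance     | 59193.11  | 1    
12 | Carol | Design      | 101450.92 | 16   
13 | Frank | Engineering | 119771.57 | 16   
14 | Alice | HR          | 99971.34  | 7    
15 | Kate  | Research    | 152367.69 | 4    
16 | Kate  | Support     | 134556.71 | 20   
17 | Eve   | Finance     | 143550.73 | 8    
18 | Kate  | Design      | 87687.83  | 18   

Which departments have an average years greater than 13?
SELECT department, AVG(years)
FROM employees
GROUP BY department
HAVING AVG(years) > 13

Result:
  Design: avg=16.67
  Engineering: avg=15.00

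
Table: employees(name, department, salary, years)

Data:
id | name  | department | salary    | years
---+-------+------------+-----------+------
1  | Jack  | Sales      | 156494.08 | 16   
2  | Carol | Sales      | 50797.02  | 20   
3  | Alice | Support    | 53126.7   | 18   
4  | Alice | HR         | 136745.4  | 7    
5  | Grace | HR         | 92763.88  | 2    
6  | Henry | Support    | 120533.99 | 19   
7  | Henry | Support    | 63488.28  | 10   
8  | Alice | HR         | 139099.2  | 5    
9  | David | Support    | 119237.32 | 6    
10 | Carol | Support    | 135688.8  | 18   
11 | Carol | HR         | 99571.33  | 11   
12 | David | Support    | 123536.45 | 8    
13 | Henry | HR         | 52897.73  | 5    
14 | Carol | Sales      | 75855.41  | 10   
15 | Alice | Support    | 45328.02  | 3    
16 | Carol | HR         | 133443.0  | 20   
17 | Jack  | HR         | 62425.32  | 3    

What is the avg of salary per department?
SELECT department, AVG(salary) as result
FROM employees
GROUP BY department

Result:
  HR: 102420.84
  Sales: 94382.17
  Support: 94419.94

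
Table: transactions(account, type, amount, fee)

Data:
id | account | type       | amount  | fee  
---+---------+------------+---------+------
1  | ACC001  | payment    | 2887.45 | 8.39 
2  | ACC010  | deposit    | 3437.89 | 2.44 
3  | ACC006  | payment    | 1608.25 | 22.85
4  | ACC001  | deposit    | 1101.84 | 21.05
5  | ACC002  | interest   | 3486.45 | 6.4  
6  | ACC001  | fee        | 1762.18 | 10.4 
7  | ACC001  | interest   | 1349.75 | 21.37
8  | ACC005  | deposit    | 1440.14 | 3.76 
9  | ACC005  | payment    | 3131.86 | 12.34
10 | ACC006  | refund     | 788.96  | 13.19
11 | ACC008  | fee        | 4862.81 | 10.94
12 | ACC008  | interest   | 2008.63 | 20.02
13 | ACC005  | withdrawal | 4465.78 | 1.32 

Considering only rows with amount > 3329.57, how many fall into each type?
SELECT type, COUNT(*)
FROM transactions
WHERE amount > 3329.57
GROUP BY type

Note: WHERE filters rows before grouping.

Result:
  deposit: 1
  fee: 1
  interest: 1
  withdrawal: 1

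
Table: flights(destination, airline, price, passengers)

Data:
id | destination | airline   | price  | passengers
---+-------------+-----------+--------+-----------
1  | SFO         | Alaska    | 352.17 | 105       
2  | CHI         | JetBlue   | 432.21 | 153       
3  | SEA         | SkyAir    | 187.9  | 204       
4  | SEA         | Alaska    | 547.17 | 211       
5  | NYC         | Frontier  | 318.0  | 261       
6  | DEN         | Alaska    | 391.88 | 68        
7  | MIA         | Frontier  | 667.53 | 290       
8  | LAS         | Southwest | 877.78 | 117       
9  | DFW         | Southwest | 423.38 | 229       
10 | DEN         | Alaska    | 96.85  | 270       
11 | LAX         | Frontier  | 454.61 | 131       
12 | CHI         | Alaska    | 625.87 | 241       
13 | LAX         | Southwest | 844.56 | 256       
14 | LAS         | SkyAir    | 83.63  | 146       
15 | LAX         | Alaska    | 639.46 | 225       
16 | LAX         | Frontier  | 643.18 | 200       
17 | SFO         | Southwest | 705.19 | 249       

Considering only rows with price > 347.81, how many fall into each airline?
SELECT airline, COUNT(*)
FROM flights
WHERE price > 347.81
GROUP BY airline

Note: WHERE filters rows before grouping.

Result:
  Alaska: 5
  Frontier: 3
  JetBlue: 1
  Southwest: 4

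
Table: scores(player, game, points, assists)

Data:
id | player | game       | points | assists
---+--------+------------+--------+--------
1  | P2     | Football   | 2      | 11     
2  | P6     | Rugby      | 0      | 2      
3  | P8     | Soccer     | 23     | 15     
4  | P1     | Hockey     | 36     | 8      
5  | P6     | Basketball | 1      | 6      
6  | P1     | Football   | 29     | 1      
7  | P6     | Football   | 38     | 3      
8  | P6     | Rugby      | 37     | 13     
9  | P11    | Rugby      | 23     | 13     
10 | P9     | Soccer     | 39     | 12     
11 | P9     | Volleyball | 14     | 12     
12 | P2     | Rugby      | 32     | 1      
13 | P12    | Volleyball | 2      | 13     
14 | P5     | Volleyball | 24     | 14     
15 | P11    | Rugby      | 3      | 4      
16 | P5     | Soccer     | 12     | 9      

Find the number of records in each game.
SELECT game, COUNT(*) as count
FROM scores
GROUP BY game

Result:
  Basketball: 1
  Football: 3
  Hockey: 1
  Rugby: 5
  Soccer: 3
  Volleyball: 3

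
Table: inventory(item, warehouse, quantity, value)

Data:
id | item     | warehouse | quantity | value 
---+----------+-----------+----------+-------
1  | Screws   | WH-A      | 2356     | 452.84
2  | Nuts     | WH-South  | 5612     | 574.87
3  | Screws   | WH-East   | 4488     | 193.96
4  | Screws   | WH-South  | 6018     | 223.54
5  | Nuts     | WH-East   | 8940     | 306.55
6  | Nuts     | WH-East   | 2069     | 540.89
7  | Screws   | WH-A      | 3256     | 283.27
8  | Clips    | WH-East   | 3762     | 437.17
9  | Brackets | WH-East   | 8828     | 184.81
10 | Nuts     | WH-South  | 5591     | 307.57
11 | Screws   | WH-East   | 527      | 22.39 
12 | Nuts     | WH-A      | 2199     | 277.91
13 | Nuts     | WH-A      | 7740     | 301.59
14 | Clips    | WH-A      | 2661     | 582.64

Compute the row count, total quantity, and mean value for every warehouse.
SELECT warehouse,
       COUNT(*) as cnt,
       SUM(quantity) as total_quantity,
       AVG(value) as avg_value
FROM inventory
GROUP BY warehouse

Result:
  WH-A: 5 records, 18212 total quantity, 379.65 avg value
  WH-East: 6 records, 28614 total quantity, 280.96 avg value
  WH-South: 3 records, 17221 total quantity, 368.66 avg value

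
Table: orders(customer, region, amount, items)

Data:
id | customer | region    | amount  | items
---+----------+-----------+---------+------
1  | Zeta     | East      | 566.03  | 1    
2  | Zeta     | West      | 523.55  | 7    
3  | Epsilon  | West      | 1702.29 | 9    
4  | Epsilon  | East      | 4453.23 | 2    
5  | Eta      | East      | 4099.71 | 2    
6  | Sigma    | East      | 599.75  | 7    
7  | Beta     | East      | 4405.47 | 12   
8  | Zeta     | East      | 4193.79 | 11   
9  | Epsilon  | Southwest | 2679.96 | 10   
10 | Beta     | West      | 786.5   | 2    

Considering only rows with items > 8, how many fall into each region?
SELECT region, COUNT(*)
FROM orders
WHERE items > 8
GROUP BY region

Note: WHERE filters rows before grouping.

Result:
  East: 2
  Southwest: 1
  West: 1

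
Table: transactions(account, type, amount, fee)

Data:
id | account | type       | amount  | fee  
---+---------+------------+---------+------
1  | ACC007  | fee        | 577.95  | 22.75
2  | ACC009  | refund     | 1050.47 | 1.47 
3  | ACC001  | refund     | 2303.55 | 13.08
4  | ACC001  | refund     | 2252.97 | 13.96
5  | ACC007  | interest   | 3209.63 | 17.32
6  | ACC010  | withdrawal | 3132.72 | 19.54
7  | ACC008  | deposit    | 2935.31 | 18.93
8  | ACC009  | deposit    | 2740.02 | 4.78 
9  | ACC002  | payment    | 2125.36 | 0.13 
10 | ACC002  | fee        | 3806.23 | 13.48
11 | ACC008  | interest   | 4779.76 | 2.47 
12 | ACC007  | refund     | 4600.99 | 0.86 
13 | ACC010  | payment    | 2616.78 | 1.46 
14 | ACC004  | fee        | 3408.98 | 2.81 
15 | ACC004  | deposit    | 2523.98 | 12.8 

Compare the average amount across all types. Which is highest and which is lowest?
SELECT type, AVG(amount)
FROM transactions
GROUP BY type
ORDER BY AVG(amount)

All groups:
  payment: 2371.07
  refund: 2552.00
  fee: 2597.72
  deposit: 2733.10
  withdrawal: 3132.72
  interest: 3994.70

Highest: interest (3994.70)
Lowest: payment (2371.07)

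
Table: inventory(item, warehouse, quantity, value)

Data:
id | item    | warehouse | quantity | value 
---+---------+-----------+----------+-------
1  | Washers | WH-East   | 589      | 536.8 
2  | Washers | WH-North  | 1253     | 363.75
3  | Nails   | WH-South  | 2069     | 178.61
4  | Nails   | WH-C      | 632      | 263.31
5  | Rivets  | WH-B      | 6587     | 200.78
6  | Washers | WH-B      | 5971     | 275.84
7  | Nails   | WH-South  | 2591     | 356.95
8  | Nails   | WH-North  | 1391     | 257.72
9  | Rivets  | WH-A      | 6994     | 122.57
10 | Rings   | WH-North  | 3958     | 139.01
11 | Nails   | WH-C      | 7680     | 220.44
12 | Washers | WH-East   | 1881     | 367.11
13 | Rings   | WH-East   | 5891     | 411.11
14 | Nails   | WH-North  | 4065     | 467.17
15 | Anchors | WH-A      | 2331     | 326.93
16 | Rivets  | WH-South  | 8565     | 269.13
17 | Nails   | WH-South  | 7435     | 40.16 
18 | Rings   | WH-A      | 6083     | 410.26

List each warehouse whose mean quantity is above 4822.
SELECT warehouse, AVG(quantity)
FROM inventory
GROUP BY warehouse
HAVING AVG(quantity) > 4822

Result:
  WH-A: avg=5136.00
  WH-B: avg=6279.00
  WH-South: avg=5165.00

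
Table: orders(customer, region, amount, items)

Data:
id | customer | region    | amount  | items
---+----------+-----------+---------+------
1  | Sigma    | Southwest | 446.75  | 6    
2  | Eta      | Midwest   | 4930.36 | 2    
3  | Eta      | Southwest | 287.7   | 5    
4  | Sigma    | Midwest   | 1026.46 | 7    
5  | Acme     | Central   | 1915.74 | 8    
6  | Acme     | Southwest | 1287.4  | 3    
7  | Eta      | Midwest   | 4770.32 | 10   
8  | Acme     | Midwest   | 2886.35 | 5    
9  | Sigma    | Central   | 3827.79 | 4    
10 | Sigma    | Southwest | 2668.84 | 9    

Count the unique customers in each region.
SELECT region, COUNT(DISTINCT customer)
FROM orders
GROUP BY region

Result:
  Central: 2 distinct
  Midwest: 3 distinct
  Southwest: 3 distinct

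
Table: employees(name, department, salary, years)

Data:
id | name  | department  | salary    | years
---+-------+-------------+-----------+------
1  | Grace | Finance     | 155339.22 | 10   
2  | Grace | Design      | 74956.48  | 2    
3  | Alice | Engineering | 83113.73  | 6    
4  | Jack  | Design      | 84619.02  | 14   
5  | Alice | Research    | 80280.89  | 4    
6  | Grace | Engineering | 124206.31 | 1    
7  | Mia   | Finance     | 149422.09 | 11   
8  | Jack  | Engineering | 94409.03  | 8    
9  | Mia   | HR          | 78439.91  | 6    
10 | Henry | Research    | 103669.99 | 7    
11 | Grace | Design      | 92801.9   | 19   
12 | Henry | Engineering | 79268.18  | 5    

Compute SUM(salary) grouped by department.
SELECT department, SUM(salary) as result
FROM employees
GROUP BY department

Result:
  Design: 252377.40
  Engineering: 380997.25
  Finance: 304761.31
  HR: 78439.91
  Research: 183950.88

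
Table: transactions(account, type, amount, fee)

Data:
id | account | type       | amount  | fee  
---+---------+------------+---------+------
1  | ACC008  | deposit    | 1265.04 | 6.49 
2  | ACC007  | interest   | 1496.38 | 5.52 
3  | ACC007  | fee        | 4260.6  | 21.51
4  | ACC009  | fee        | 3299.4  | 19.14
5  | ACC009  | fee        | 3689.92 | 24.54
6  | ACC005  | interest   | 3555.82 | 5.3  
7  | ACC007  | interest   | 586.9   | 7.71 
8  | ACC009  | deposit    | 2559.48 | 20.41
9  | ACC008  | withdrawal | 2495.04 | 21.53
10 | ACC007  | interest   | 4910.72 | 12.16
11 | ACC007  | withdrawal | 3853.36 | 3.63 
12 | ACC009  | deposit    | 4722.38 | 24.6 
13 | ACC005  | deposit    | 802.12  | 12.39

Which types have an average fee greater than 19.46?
SELECT type, AVG(fee)
FROM transactions
GROUP BY type
HAVING AVG(fee) > 19.46

Result:
  fee: avg=21.73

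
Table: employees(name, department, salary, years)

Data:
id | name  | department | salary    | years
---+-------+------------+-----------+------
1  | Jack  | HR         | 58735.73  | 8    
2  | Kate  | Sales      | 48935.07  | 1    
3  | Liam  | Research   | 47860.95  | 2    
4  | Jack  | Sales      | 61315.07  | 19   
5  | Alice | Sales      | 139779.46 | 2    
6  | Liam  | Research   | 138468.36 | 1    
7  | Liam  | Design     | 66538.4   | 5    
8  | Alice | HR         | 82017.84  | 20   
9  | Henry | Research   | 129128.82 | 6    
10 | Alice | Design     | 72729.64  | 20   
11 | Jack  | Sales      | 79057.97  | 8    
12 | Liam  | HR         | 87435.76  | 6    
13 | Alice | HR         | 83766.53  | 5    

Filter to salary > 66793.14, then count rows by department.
SELECT department, COUNT(*)
FROM employees
WHERE salary > 66793.14
GROUP BY department

Note: WHERE filters rows before grouping.

Result:
  Design: 1
  HR: 3
  Research: 2
  Sales: 2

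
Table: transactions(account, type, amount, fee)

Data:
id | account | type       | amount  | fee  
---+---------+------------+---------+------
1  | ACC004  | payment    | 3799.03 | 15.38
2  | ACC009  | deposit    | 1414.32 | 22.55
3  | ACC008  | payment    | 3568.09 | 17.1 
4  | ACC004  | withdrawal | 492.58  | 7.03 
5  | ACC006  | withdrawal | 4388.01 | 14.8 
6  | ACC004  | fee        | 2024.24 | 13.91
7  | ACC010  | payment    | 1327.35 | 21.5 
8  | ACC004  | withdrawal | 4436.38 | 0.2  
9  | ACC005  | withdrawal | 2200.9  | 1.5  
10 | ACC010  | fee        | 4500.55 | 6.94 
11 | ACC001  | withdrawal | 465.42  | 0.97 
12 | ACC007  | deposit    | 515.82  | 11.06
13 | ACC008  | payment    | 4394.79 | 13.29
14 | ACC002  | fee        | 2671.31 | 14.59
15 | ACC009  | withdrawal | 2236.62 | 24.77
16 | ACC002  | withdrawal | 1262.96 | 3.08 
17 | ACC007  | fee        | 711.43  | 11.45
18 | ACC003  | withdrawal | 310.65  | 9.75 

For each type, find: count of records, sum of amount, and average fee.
SELECT type,
       COUNT(*) as cnt,
       SUM(amount) as total_amount,
       AVG(fee) as avg_fee
FROM transactions
GROUP BY type

Result:
  deposit: 2 records, 1930.14 total amount, 16.81 avg fee
  fee: 4 records, 9907.53 total amount, 11.72 avg fee
  payment: 4 records, 13089.26 total amount, 16.82 avg fee
  withdrawal: 8 records, 15793.52 total amount, 7.76 avg fee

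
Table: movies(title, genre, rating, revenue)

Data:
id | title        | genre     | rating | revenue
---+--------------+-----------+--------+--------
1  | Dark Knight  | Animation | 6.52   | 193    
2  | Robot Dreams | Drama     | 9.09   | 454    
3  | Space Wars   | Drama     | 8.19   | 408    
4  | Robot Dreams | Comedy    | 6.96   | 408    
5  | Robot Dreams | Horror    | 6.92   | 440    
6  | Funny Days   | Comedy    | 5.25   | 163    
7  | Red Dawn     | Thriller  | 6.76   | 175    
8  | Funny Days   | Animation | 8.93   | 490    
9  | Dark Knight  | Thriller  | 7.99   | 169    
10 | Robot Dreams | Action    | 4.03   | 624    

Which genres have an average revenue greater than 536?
SELECT genre, AVG(revenue)
FROM movies
GROUP BY genre
HAVING AVG(revenue) > 536

Result:
  Action: avg=624.00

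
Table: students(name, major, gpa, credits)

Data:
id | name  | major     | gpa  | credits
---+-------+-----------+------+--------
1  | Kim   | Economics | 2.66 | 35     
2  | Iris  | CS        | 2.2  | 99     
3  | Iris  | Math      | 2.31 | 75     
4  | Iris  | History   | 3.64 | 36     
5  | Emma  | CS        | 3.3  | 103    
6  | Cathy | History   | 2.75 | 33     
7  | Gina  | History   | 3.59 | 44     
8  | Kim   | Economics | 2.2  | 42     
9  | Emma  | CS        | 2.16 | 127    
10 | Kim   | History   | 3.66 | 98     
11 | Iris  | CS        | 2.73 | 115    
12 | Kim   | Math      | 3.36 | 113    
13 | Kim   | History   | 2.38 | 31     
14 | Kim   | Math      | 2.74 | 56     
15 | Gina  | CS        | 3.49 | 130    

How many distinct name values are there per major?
SELECT major, COUNT(DISTINCT name)
FROM students
GROUP BY major

Result:
  CS: 3 distinct
  Economics: 1 distinct
  History: 4 distinct
  Math: 2 distinct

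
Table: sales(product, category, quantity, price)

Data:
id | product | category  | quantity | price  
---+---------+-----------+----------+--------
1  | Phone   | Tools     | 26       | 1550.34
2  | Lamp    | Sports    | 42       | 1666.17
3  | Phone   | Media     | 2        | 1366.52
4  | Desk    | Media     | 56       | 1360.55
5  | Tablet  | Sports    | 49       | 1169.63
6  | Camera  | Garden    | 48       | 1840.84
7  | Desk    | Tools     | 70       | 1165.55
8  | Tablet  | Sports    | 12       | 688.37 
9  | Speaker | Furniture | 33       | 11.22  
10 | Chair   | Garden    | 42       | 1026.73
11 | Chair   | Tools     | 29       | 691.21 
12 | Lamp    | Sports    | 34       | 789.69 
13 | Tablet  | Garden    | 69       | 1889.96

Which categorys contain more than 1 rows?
SELECT category, COUNT(*) as cnt
FROM sales
GROUP BY category
HAVING COUNT(*) > 1

Result:
  Garden: 3
  Media: 2
  Sports: 4
  Tools: 3

Note: HAVING filters groups after aggregation, WHERE filters rows before.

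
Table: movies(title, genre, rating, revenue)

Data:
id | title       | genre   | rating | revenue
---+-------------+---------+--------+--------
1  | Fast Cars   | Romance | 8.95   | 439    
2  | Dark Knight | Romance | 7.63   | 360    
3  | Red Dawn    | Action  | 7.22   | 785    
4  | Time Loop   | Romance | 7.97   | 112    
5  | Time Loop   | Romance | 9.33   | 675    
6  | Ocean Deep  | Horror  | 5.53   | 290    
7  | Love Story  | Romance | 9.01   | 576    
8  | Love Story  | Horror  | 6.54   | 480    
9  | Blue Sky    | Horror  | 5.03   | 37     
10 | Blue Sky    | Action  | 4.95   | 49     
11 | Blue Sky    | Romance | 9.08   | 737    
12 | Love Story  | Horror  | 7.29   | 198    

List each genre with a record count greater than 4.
SELECT genre, COUNT(*) as cnt
FROM movies
GROUP BY genre
HAVING COUNT(*) > 4

Result:
  Romance: 6

Note: HAVING filters groups after aggregation, WHERE filters rows before.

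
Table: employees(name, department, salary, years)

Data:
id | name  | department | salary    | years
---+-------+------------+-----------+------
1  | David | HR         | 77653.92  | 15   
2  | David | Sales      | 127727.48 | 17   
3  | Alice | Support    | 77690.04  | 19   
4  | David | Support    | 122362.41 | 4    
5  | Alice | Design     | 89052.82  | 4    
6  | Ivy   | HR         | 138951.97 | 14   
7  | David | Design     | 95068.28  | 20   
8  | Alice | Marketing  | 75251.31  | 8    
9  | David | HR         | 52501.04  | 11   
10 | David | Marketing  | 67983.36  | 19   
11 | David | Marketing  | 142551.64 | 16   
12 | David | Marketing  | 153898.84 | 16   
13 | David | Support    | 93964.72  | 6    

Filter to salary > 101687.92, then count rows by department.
SELECT department, COUNT(*)
FROM employees
WHERE salary > 101687.92
GROUP BY department

Note: WHERE filters rows before grouping.

Result:
  HR: 1
  Marketing: 2
  Sales: 1
  Support: 1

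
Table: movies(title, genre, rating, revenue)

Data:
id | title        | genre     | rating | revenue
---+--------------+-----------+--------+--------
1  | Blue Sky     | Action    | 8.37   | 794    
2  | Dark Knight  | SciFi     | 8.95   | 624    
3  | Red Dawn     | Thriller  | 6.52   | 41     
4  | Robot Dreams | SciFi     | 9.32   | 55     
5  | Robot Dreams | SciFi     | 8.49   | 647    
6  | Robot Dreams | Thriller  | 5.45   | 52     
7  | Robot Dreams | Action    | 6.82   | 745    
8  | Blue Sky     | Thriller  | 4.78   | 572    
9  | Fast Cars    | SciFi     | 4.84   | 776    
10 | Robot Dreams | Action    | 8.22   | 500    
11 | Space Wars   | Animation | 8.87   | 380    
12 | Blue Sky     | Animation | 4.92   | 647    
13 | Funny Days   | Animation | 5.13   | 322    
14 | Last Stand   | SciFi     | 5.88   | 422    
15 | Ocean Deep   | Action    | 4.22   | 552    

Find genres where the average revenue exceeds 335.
SELECT genre, AVG(revenue)
FROM movies
GROUP BY genre
HAVING AVG(revenue) > 335

Result:
  Action: avg=647.75
  Animation: avg=449.67
  SciFi: avg=504.80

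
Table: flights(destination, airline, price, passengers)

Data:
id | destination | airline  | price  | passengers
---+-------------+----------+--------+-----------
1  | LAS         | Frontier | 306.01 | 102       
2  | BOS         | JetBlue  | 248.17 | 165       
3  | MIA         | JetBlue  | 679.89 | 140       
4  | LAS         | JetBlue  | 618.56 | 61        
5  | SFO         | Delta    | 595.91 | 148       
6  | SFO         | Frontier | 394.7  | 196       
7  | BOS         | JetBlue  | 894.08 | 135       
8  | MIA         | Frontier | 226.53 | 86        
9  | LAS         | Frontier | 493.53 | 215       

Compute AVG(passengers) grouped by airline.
SELECT airline, AVG(passengers) as result
FROM flights
GROUP BY airline

Result:
  Delta: 148.00
  Frontier: 149.75
  JetBlue: 125.25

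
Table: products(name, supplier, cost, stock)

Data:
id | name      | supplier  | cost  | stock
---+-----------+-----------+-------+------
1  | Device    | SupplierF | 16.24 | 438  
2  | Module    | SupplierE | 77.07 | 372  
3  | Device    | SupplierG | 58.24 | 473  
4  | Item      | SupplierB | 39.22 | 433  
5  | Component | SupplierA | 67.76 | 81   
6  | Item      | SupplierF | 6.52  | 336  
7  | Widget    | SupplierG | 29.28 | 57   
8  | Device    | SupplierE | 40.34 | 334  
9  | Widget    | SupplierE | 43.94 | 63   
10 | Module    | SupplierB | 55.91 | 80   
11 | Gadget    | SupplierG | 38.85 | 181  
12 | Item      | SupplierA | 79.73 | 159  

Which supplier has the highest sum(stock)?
SELECT supplier, SUM(stock) as val
FROM products
GROUP BY supplier
ORDER BY val DESC
LIMIT 1

Result: SupplierF with sum(stock) = 774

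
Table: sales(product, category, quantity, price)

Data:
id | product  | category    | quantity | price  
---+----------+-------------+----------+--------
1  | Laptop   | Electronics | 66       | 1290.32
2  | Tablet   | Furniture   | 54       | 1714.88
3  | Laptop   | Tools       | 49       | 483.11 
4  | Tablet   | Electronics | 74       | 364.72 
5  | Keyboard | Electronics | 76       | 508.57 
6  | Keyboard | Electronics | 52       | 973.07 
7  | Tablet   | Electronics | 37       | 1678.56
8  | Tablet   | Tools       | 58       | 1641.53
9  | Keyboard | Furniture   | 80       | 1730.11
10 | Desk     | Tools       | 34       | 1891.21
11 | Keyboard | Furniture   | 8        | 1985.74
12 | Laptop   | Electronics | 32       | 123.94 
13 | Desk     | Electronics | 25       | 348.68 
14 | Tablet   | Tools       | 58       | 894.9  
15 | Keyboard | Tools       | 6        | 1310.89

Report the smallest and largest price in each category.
SELECT category, MIN(price), MAX(price)
FROM sales
GROUP BY category

Result:
  Electronics: min=123.94, max=1678.56
  Furniture: min=1714.88, max=1985.74
  Tools: min=483.11, max=1891.21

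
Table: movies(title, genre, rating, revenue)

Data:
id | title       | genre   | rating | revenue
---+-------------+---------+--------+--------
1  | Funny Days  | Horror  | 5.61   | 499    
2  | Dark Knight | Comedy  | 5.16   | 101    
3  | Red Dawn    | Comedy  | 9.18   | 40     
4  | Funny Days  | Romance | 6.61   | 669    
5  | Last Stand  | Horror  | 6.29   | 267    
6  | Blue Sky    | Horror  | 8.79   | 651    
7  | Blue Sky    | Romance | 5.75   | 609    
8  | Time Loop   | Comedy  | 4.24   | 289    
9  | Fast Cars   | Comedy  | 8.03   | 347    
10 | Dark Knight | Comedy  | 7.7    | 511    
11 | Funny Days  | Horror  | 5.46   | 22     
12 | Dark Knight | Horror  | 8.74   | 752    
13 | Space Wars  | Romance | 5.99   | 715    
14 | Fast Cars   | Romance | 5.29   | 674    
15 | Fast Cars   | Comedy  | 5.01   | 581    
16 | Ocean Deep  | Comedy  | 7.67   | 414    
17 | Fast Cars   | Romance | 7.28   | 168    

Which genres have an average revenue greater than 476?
SELECT genre, AVG(revenue)
FROM movies
GROUP BY genre
HAVING AVG(revenue) > 476

Result:
  Romance: avg=567.00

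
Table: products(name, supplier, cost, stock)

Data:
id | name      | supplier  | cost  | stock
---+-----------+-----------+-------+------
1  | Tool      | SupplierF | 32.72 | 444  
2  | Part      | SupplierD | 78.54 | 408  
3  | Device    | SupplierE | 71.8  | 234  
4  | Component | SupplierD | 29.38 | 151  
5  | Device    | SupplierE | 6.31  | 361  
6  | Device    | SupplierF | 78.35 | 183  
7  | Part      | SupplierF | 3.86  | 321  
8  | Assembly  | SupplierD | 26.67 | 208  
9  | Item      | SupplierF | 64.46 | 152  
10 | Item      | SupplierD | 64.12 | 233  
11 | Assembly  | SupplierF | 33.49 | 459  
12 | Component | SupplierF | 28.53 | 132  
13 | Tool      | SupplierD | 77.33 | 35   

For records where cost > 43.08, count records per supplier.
SELECT supplier, COUNT(*)
FROM products
WHERE cost > 43.08
GROUP BY supplier

Note: WHERE filters rows before grouping.

Result:
  SupplierD: 3
  SupplierE: 1
  SupplierF: 2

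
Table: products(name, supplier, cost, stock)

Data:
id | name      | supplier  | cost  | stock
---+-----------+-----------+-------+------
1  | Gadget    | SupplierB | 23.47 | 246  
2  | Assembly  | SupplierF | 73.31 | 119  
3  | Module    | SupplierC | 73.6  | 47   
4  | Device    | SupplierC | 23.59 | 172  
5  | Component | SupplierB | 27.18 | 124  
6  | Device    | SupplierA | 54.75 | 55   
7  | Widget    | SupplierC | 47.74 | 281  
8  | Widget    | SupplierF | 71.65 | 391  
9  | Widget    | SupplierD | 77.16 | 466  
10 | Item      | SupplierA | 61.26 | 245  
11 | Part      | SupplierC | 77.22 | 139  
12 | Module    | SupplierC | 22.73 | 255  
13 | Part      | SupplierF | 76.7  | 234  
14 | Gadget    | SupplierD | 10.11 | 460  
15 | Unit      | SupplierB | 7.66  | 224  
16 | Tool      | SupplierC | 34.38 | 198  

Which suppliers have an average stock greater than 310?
SELECT supplier, AVG(stock)
FROM products
GROUP BY supplier
HAVING AVG(stock) > 310

Result:
  SupplierD: avg=463.00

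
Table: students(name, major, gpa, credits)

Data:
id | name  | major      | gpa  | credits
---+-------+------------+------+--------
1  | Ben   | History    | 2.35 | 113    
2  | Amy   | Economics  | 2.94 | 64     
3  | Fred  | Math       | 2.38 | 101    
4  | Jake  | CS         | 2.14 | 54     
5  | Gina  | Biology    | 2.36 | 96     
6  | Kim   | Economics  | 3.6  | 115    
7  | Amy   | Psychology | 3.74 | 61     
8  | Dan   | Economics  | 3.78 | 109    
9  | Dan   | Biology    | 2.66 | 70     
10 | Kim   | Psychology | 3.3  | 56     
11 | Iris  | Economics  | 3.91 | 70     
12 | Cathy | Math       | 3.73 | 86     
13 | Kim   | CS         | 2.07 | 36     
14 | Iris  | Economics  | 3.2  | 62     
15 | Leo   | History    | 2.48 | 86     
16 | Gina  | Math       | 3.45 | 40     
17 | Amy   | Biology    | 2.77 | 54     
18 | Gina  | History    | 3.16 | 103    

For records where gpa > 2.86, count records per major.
SELECT major, COUNT(*)
FROM students
WHERE gpa > 2.86
GROUP BY major

Note: WHERE filters rows before grouping.

Result:
  Economics: 5
  History: 1
  Math: 2
  Psychology: 2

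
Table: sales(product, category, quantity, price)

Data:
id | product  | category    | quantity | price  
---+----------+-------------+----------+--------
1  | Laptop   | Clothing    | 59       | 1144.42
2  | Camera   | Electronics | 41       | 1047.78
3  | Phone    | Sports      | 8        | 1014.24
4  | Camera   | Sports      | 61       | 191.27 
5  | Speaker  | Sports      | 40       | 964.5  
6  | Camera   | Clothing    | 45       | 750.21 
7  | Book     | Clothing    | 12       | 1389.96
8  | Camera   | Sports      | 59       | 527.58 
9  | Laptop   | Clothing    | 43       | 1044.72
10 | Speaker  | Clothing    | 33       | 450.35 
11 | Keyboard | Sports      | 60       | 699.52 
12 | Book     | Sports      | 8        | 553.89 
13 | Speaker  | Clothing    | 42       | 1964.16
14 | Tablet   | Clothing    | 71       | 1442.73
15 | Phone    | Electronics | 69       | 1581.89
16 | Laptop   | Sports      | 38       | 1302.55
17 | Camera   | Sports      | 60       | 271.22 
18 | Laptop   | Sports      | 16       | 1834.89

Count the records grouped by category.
SELECT category, COUNT(*) as count
FROM sales
GROUP BY category

Result:
  Clothing: 7
  Electronics: 2
  Sports: 9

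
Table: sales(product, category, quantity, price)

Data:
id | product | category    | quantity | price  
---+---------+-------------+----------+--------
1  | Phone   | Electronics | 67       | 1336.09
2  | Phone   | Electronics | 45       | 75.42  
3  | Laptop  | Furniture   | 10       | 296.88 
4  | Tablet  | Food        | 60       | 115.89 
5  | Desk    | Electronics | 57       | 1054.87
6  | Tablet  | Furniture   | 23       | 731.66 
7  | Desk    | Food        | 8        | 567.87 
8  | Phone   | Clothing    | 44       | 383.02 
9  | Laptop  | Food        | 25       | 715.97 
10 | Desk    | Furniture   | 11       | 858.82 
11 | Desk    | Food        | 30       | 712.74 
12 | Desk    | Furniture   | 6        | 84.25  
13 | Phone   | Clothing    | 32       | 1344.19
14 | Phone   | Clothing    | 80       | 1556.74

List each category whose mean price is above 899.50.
SELECT category, AVG(price)
FROM sales
GROUP BY category
HAVING AVG(price) > 899.50

Result:
  Clothing: avg=1094.65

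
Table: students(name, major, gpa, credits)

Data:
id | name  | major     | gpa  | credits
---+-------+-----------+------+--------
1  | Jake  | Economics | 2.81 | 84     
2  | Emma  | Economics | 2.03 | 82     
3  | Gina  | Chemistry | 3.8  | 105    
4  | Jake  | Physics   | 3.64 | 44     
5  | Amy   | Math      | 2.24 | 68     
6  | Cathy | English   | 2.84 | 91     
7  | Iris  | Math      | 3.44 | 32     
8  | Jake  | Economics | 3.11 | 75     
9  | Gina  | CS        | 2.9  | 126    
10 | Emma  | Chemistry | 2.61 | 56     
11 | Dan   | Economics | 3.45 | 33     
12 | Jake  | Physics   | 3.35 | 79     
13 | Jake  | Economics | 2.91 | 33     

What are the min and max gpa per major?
SELECT major, MIN(gpa), MAX(gpa)
FROM students
GROUP BY major

Result:
  CS: min=2.90, max=2.90
  Chemistry: min=2.61, max=3.80
  Economics: min=2.03, max=3.45
  English: min=2.84, max=2.84
  Math: min=2.24, max=3.44
  Physics: min=3.35, max=3.64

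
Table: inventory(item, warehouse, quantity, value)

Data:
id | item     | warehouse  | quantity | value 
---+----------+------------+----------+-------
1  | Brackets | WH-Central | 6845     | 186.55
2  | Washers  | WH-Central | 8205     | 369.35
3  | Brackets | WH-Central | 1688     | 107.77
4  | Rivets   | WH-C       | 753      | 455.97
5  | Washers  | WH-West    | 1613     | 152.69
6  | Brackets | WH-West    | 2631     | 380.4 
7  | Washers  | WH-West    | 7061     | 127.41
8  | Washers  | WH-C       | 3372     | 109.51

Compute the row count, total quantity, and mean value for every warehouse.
SELECT warehouse,
       COUNT(*) as cnt,
       SUM(quantity) as total_quantity,
       AVG(value) as avg_value
FROM inventory
GROUP BY warehouse

Result:
  WH-C: 2 records, 4125 total quantity, 282.74 avg value
  WH-Central: 3 records, 16738 total quantity, 221.22 avg value
  WH-West: 3 records, 11305 total quantity, 220.17 avg value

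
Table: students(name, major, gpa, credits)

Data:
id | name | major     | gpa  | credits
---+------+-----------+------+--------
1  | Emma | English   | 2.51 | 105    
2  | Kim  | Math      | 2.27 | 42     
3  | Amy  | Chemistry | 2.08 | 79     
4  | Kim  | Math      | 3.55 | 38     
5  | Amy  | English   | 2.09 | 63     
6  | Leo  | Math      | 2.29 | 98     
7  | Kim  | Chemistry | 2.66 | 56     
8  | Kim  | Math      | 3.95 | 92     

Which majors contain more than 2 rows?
SELECT major, COUNT(*) as cnt
FROM students
GROUP BY major
HAVING COUNT(*) > 2

Result:
  Math: 4

Note: HAVING filters groups after aggregation, WHERE filters rows before.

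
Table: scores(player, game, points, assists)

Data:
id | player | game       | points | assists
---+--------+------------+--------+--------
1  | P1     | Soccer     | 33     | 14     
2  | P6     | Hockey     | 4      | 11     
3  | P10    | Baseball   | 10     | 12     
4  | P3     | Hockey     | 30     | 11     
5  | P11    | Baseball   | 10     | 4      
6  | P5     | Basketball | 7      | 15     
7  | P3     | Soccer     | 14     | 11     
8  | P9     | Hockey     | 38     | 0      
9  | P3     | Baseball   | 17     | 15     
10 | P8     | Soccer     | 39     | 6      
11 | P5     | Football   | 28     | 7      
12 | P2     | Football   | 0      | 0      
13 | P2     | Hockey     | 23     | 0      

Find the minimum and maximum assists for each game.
SELECT game, MIN(assists), MAX(assists)
FROM scores
GROUP BY game

Result:
  Baseball: min=4, max=15
  Basketball: min=15, max=15
  Football: min=0, max=7
  Hockey: min=0, max=11
  Soccer: min=6, max=14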